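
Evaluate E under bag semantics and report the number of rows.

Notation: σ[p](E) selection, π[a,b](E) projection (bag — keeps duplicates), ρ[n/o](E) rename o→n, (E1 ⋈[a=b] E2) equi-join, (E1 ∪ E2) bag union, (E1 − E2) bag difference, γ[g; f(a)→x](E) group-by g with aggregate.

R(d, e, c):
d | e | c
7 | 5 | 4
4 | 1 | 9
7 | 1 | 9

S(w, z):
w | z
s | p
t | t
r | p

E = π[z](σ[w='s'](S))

Stepwise |·|:
  S → 3
  σ[w='s'](S) → 1
  π[z](σ[w='s'](S)) → 1

|E| = 1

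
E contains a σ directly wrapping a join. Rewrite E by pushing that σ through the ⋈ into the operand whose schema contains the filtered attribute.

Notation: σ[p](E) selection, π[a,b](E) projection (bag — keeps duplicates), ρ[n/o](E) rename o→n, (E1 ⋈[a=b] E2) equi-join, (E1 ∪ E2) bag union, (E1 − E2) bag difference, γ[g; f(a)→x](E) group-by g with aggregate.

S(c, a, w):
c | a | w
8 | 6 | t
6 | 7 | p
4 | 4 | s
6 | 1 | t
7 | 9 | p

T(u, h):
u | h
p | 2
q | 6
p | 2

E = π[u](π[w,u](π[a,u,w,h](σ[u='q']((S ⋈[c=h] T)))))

σ filters on u, owned by the right side.
E' = π[u](π[w,u](π[a,u,w,h]((S ⋈[c=h] σ[u='q'](T)))))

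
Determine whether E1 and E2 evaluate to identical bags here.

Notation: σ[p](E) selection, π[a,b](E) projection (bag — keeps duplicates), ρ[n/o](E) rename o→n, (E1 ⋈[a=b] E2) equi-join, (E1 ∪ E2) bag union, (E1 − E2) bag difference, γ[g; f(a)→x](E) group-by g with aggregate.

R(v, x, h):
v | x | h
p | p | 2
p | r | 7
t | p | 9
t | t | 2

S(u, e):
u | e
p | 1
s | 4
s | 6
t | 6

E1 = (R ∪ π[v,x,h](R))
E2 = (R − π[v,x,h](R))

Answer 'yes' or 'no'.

E1 row counts bottom-up:
  R → 4
  R → 4
  π[v,x,h](R) → 4
  (R ∪ π[v,x,h](R)) → 8
E2 row counts bottom-up:
  R → 4
  R → 4
  π[v,x,h](R) → 4
  (R − π[v,x,h](R)) → 0

E1 result:
v | x | h
p | p | 2
p | p | 2
p | r | 7
p | r | 7
t | p | 9
t | p | 9
t | t | 2
t | t | 2
E2 result:
v | x | h
(0 rows)
Witness: ('t', 't', 2) appears 2× in E1 but 0× in E2.

no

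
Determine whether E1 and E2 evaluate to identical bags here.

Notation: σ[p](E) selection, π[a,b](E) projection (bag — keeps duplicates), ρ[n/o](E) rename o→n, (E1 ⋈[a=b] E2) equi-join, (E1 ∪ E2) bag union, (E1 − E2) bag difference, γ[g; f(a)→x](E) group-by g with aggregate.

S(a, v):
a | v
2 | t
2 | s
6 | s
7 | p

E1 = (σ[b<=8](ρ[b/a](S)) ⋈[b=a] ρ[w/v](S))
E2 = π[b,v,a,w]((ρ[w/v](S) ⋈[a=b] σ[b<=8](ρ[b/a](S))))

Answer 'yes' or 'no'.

E1 subexpression sizes:
  S → 4
  ρ[b/a](S) → 4
  σ[b<=8](ρ[b/a](S)) → 4
  S → 4
  ρ[w/v](S) → 4
  (σ[b<=8](ρ[b/a](S)) ⋈[b=a] ρ[w/v](S)) → 6
E2 subexpression sizes:
  S → 4
  ρ[w/v](S) → 4
  S → 4
  ρ[b/a](S) → 4
  σ[b<=8](ρ[b/a](S)) → 4
  (ρ[w/v](S) ⋈[a=b] σ[b<=8](ρ[b/a](S))) → 6
  π[b,v,a,w]((ρ[w/v](S) ⋈[a=b] σ[b<=8](ρ[b/a](S)))) → 6

E1 and E2 produce the same multiset:
b | v | a | w
2 | s | 2 | s
2 | s | 2 | t
2 | t | 2 | s
2 | t | 2 | t
6 | s | 6 | s
7 | p | 7 | p

yes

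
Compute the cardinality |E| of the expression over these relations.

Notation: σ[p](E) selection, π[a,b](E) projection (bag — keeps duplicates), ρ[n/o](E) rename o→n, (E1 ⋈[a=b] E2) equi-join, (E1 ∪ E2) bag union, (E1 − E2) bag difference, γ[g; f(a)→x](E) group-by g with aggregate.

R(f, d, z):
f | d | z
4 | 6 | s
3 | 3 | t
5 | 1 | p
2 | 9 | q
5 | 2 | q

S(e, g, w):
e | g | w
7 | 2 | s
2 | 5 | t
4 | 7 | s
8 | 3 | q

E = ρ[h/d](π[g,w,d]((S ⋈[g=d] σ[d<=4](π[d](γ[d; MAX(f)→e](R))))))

Row counts bottom-up:
  S → 4
  R → 5
  γ[d; MAX(f)→e](R) → 5
  π[d](γ[d; MAX(f)→e](R)) → 5
  σ[d<=4](π[d](γ[d; MAX(f)→e](R))) → 3
  (S ⋈[g=d] σ[d<=4](π[d](γ[d; MAX(f)→e](R)))) → 2
  π[g,w,d]((S ⋈[g=d] σ[d<=4](π[d](γ[d; MAX(f)→e](R))))) → 2
  ρ[h/d](π[g,w,d]((S ⋈[g=d] σ[d<=4](π[d](γ[d; MAX(f)→e](R)))))) → 2

|E| = 2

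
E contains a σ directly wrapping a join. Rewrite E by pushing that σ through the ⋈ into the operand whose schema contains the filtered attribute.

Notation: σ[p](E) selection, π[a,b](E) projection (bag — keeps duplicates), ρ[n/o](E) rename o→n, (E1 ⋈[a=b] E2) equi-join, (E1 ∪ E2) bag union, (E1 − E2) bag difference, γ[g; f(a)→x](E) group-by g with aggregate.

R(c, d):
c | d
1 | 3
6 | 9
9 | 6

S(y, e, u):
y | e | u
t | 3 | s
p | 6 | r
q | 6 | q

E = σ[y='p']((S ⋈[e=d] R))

σ filters on y, owned by the left side.
E' = (σ[y='p'](S) ⋈[e=d] R)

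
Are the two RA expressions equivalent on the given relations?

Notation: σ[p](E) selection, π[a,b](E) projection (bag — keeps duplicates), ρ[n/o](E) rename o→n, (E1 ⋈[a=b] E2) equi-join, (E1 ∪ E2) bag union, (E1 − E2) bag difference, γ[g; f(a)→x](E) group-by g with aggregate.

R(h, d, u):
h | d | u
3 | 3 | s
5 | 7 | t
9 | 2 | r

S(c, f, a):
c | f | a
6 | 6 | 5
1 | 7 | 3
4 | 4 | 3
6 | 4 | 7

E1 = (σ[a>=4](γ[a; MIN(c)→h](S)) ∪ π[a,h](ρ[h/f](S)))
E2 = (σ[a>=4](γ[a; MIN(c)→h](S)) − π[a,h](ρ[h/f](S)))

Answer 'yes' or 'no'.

E1 per-node cardinality:
  S → 4
  γ[a; MIN(c)→h](S) → 3
  σ[a>=4](γ[a; MIN(c)→h](S)) → 2
  S → 4
  ρ[h/f](S) → 4
  π[a,h](ρ[h/f](S)) → 4
  (σ[a>=4](γ[a; MIN(c)→h](S)) ∪ π[a,h](ρ[h/f](S))) → 6
E2 per-node cardinality:
  S → 4
  γ[a; MIN(c)→h](S) → 3
  σ[a>=4](γ[a; MIN(c)→h](S)) → 2
  S → 4
  ρ[h/f](S) → 4
  π[a,h](ρ[h/f](S)) → 4
  (σ[a>=4](γ[a; MIN(c)→h](S)) − π[a,h](ρ[h/f](S))) → 1

E1 result:
a | h
3 | 4
3 | 7
5 | 6
5 | 6
7 | 4
7 | 6
E2 result:
a | h
7 | 6
Witness: (7, 4) appears 1× in E1 but 0× in E2.

no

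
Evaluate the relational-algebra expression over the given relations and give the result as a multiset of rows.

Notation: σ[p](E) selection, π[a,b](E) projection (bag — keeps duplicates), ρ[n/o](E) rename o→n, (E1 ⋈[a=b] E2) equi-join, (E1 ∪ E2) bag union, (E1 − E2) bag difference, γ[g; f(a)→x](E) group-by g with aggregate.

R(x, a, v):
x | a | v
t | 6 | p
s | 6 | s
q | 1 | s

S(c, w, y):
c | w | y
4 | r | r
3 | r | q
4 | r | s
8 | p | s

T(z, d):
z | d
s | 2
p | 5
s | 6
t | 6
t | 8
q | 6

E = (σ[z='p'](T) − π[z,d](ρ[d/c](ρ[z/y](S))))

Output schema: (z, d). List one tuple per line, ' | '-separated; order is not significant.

Stepwise |·|:
  T → 6
  σ[z='p'](T) → 1
  S → 4
  ρ[z/y](S) → 4
  ρ[d/c](ρ[z/y](S)) → 4
  π[z,d](ρ[d/c](ρ[z/y](S))) → 4
  (σ[z='p'](T) − π[z,d](ρ[d/c](ρ[z/y](S)))) → 1

== RESULT ==
z | d
p | 5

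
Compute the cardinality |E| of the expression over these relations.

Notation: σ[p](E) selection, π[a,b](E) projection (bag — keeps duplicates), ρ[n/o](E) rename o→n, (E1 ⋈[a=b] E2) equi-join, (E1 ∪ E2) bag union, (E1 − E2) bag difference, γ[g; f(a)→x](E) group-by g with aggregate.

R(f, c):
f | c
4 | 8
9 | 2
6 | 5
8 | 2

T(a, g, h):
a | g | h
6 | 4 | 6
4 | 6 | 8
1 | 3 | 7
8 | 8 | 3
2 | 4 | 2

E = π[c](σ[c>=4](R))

Row counts bottom-up:
  R → 4
  σ[c>=4](R) → 2
  π[c](σ[c>=4](R)) → 2

|E| = 2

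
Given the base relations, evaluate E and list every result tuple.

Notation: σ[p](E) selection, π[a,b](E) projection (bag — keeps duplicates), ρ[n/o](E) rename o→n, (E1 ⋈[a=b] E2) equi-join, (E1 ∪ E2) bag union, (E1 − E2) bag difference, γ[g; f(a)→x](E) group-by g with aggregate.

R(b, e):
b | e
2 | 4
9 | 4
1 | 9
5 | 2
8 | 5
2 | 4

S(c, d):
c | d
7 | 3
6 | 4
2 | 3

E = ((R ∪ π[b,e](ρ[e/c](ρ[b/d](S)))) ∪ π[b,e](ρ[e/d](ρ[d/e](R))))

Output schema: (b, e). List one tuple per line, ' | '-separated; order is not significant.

Subexpression sizes:
  R → 6
  S → 3
  ρ[b/d](S) → 3
  ρ[e/c](ρ[b/d](S)) → 3
  π[b,e](ρ[e/c](ρ[b/d](S))) → 3
  (R ∪ π[b,e](ρ[e/c](ρ[b/d](S)))) → 9
  R → 6
  ρ[d/e](R) → 6
  ρ[e/d](ρ[d/e](R)) → 6
  π[b,e](ρ[e/d](ρ[d/e](R))) → 6
  ((R ∪ π[b,e](ρ[e/c](ρ[b/d](S)))) ∪ π[b,e](ρ[e/d](ρ[d/e](R)))) → 15

== RESULT ==
b | e
1 | 9
1 | 9
2 | 4
2 | 4
2 | 4
2 | 4
3 | 2
3 | 7
4 | 6
5 | 2
5 | 2
8 | 5
8 | 5
9 | 4
9 | 4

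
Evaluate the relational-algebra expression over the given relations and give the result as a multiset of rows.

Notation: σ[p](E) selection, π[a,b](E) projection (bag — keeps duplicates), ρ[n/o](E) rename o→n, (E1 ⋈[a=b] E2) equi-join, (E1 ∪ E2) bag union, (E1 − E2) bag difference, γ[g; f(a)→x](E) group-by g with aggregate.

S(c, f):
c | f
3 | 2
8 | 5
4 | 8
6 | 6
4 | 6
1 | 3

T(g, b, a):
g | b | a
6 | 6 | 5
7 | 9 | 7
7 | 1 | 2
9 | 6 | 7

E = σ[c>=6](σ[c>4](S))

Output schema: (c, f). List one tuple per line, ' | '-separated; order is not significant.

Row counts bottom-up:
  S → 6
  σ[c>4](S) → 2
  σ[c>=6](σ[c>4](S)) → 2

== RESULT ==
c | f
6 | 6
8 | 5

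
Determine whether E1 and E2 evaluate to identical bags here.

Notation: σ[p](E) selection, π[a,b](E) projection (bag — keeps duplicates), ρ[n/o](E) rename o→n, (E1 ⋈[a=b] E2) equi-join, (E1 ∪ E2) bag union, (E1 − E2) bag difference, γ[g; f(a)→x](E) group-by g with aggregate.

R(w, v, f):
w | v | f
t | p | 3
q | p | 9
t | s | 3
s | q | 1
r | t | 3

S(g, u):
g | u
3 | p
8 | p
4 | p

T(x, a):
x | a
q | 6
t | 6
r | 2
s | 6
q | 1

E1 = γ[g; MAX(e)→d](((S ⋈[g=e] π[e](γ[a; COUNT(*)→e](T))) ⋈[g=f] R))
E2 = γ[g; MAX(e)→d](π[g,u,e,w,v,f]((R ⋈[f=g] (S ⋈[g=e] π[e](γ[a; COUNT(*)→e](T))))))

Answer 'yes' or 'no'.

E1 row counts bottom-up:
  S → 3
  T → 5
  γ[a; COUNT(*)→e](T) → 3
  π[e](γ[a; COUNT(*)→e](T)) → 3
  (S ⋈[g=e] π[e](γ[a; COUNT(*)→e](T))) → 1
  R → 5
  ((S ⋈[g=e] π[e](γ[a; COUNT(*)→e](T))) ⋈[g=f] R) → 3
  γ[g; MAX(e)→d](((S ⋈[g=e] π[e](γ[a; COUNT(*)→e](T))) ⋈[g=f] R)) → 1
E2 row counts bottom-up:
  R → 5
  S → 3
  T → 5
  γ[a; COUNT(*)→e](T) → 3
  π[e](γ[a; COUNT(*)→e](T)) → 3
  (S ⋈[g=e] π[e](γ[a; COUNT(*)→e](T))) → 1
  (R ⋈[f=g] (S ⋈[g=e] π[e](γ[a; COUNT(*)→e](T)))) → 3
  π[g,u,e,w,v,f]((R ⋈[f=g] (S ⋈[g=e] π[e](γ[a; COUNT(*)→e](T))))) → 3
  γ[g; MAX(e)→d](π[g,u,e,w,v,f]((R ⋈[f=g] (S ⋈[g=e] π[e](γ[a; COUNT(*)→e](T)))))) → 1

E1 and E2 produce the same multiset:
g | d
3 | 3

yes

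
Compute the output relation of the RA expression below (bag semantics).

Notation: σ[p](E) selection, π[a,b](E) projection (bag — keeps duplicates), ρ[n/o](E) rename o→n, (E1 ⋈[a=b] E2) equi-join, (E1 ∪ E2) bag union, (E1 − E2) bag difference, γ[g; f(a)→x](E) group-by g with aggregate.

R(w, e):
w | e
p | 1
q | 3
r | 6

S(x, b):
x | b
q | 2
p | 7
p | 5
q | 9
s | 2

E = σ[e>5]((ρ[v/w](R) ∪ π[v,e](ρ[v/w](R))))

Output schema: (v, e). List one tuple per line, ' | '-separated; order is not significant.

Stepwise |·|:
  R → 3
  ρ[v/w](R) → 3
  R → 3
  ρ[v/w](R) → 3
  π[v,e](ρ[v/w](R)) → 3
  (ρ[v/w](R) ∪ π[v,e](ρ[v/w](R))) → 6
  σ[e>5]((ρ[v/w](R) ∪ π[v,e](ρ[v/w](R)))) → 2

== RESULT ==
v | e
r | 6
r | 6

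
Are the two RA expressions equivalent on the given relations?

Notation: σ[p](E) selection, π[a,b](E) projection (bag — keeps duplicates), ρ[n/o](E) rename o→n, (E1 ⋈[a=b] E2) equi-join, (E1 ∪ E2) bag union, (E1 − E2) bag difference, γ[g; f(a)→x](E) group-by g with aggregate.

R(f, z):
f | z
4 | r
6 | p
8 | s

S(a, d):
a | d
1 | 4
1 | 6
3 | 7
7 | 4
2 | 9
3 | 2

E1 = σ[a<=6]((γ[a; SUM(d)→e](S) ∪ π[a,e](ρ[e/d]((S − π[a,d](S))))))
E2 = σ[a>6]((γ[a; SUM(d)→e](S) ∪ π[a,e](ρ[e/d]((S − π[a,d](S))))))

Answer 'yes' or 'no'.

E1 row counts bottom-up:
  S → 6
  γ[a; SUM(d)→e](S) → 4
  S → 6
  S → 6
  π[a,d](S) → 6
  (S − π[a,d](S)) → 0
  ρ[e/d]((S − π[a,d](S))) → 0
  π[a,e](ρ[e/d]((S − π[a,d](S)))) → 0
  (γ[a; SUM(d)→e](S) ∪ π[a,e](ρ[e/d]((S − π[a,d](S))))) → 4
  σ[a<=6]((γ[a; SUM(d)→e](S) ∪ π[a,e](ρ[e/d]((S − π[a,d](S)))))) → 3
E2 row counts bottom-up:
  S → 6
  γ[a; SUM(d)→e](S) → 4
  S → 6
  S → 6
  π[a,d](S) → 6
  (S − π[a,d](S)) → 0
  ρ[e/d]((S − π[a,d](S))) → 0
  π[a,e](ρ[e/d]((S − π[a,d](S)))) → 0
  (γ[a; SUM(d)→e](S) ∪ π[a,e](ρ[e/d]((S − π[a,d](S))))) → 4
  σ[a>6]((γ[a; SUM(d)→e](S) ∪ π[a,e](ρ[e/d]((S − π[a,d](S)))))) → 1

E1 result:
a | e
1 | 10
2 | 9
3 | 9
E2 result:
a | e
7 | 4
Witness: (2, 9) appears 1× in E1 but 0× in E2.

no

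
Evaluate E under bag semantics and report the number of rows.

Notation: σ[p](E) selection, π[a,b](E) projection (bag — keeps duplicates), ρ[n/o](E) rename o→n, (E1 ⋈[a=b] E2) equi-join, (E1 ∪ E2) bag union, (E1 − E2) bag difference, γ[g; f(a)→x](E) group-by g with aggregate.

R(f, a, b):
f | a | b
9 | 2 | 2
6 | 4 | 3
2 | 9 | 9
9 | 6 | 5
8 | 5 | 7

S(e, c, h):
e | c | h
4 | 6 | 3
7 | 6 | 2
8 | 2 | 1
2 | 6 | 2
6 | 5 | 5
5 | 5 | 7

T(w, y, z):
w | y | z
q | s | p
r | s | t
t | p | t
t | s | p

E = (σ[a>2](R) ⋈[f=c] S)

Stepwise |·|:
  R → 5
  σ[a>2](R) → 4
  S → 6
  (σ[a>2](R) ⋈[f=c] S) → 4

|E| = 4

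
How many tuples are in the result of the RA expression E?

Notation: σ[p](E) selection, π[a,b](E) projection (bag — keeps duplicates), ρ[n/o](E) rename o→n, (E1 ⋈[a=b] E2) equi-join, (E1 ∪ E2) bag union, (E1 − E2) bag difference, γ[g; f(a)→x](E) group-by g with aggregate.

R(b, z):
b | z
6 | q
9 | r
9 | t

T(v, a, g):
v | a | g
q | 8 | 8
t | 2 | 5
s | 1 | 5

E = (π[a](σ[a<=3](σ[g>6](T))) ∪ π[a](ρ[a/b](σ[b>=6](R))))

Per-node cardinality:
  T → 3
  σ[g>6](T) → 1
  σ[a<=3](σ[g>6](T)) → 0
  π[a](σ[a<=3](σ[g>6](T))) → 0
  R → 3
  σ[b>=6](R) → 3
  ρ[a/b](σ[b>=6](R)) → 3
  π[a](ρ[a/b](σ[b>=6](R))) → 3
  (π[a](σ[a<=3](σ[g>6](T))) ∪ π[a](ρ[a/b](σ[b>=6](R)))) → 3

|E| = 3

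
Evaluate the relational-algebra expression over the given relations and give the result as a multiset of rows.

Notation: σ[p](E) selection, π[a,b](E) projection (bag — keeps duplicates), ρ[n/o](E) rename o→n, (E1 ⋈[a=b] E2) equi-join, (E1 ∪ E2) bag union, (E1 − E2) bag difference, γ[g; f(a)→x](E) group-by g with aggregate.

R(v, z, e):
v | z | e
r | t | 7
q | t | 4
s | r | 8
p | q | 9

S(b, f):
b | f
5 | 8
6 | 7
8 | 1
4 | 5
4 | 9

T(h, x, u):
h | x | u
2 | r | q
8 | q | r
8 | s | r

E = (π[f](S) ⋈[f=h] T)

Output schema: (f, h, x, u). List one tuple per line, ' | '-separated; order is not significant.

Stepwise |·|:
  S → 5
  π[f](S) → 5
  T → 3
  (π[f](S) ⋈[f=h] T) → 2

== RESULT ==
f | h | x | u
8 | 8 | q | r
8 | 8 | s | r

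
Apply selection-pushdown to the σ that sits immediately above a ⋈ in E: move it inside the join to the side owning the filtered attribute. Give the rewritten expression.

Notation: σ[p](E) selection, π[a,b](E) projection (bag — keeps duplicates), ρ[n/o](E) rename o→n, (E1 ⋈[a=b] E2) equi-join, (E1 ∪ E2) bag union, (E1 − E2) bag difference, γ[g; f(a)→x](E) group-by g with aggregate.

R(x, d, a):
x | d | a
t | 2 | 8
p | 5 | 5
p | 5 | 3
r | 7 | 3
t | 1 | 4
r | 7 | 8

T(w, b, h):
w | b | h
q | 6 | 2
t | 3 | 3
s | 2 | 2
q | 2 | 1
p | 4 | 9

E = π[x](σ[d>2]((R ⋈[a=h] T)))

σ filters on d, owned by the left side.
E' = π[x]((σ[d>2](R) ⋈[a=h] T))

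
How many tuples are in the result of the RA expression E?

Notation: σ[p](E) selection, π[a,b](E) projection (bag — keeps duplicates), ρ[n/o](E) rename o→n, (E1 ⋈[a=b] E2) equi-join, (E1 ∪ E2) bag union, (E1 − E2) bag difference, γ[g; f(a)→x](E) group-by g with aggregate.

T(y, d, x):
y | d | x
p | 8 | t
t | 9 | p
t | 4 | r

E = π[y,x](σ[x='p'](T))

Row counts bottom-up:
  T → 3
  σ[x='p'](T) → 1
  π[y,x](σ[x='p'](T)) → 1

|E| = 1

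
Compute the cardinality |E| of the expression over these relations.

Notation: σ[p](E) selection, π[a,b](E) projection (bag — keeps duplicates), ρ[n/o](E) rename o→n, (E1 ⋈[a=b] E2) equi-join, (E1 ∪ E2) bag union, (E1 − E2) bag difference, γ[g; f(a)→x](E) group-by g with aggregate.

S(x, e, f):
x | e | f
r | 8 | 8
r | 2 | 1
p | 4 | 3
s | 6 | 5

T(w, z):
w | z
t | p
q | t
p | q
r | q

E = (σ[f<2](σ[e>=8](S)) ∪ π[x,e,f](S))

Subexpression sizes:
  S → 4
  σ[e>=8](S) → 1
  σ[f<2](σ[e>=8](S)) → 0
  S → 4
  π[x,e,f](S) → 4
  (σ[f<2](σ[e>=8](S)) ∪ π[x,e,f](S)) → 4

|E| = 4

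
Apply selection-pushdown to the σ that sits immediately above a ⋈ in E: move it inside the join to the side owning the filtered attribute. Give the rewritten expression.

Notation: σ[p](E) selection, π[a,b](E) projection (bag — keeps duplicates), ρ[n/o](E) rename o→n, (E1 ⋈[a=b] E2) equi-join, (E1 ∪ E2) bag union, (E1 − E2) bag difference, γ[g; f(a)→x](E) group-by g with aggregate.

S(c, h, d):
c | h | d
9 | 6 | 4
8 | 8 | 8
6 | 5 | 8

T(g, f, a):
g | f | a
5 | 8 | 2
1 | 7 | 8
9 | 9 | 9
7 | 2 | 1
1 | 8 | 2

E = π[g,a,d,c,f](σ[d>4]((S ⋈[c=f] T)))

σ filters on d, owned by the left side.
E' = π[g,a,d,c,f]((σ[d>4](S) ⋈[c=f] T))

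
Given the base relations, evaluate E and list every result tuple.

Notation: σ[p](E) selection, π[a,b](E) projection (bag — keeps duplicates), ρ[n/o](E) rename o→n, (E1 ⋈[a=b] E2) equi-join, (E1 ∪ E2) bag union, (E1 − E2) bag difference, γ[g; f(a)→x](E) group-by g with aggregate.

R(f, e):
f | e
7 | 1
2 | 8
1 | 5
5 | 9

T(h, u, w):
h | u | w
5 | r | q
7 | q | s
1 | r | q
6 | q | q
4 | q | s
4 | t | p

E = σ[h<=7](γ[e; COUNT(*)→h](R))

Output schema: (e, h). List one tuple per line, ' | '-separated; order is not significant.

Row counts bottom-up:
  R → 4
  γ[e; COUNT(*)→h](R) → 4
  σ[h<=7](γ[e; COUNT(*)→h](R)) → 4

== RESULT ==
e | h
1 | 1
5 | 1
8 | 1
9 | 1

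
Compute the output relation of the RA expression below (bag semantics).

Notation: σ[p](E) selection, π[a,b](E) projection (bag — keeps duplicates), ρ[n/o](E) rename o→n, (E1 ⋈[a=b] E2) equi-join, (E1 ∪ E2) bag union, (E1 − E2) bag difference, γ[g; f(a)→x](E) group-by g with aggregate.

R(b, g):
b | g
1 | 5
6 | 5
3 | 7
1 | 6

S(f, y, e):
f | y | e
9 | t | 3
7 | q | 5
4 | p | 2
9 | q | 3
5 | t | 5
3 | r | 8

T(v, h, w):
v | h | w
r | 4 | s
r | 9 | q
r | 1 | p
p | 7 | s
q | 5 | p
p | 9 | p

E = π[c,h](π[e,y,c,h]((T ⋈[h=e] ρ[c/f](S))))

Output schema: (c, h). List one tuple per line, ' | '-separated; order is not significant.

Row counts bottom-up:
  T → 6
  S → 6
  ρ[c/f](S) → 6
  (T ⋈[h=e] ρ[c/f](S)) → 2
  π[e,y,c,h]((T ⋈[h=e] ρ[c/f](S))) → 2
  π[c,h](π[e,y,c,h]((T ⋈[h=e] ρ[c/f](S)))) → 2

== RESULT ==
c | h
5 | 5
7 | 5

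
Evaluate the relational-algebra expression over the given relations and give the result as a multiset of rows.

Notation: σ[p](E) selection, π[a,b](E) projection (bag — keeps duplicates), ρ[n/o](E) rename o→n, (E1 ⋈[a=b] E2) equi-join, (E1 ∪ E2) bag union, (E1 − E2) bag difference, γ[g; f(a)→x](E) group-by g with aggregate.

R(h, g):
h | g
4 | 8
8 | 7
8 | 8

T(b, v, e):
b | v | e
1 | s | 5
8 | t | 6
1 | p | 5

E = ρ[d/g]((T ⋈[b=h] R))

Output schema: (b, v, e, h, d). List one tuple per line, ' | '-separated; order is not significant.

Subexpression sizes:
  T → 3
  R → 3
  (T ⋈[b=h] R) → 2
  ρ[d/g]((T ⋈[b=h] R)) → 2

== RESULT ==
b | v | e | h | d
8 | t | 6 | 8 | 7
8 | t | 6 | 8 | 8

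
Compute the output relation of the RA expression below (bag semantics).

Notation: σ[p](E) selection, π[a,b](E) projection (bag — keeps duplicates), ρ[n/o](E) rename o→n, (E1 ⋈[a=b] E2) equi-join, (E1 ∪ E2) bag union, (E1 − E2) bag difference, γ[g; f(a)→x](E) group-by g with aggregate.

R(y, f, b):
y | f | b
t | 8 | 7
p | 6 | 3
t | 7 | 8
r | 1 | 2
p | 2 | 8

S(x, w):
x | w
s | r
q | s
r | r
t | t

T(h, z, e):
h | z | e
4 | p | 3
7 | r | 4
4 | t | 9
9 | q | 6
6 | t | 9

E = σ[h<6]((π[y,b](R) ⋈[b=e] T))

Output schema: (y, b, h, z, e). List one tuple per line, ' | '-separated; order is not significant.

Subexpression sizes:
  R → 5
  π[y,b](R) → 5
  T → 5
  (π[y,b](R) ⋈[b=e] T) → 1
  σ[h<6]((π[y,b](R) ⋈[b=e] T)) → 1

== RESULT ==
y | b | h | z | e
p | 3 | 4 | p | 3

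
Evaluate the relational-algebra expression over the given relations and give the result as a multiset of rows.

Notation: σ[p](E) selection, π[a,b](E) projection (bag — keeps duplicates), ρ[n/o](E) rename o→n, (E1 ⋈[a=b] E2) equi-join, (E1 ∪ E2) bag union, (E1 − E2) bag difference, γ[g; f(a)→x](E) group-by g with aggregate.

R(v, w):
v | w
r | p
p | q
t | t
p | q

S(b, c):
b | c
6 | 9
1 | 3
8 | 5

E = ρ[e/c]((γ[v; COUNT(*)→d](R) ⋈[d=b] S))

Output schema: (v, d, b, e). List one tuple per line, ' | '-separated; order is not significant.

Subexpression sizes:
  R → 4
  γ[v; COUNT(*)→d](R) → 3
  S → 3
  (γ[v; COUNT(*)→d](R) ⋈[d=b] S) → 2
  ρ[e/c]((γ[v; COUNT(*)→d](R) ⋈[d=b] S)) → 2

== RESULT ==
v | d | b | e
r | 1 | 1 | 3
t | 1 | 1 | 3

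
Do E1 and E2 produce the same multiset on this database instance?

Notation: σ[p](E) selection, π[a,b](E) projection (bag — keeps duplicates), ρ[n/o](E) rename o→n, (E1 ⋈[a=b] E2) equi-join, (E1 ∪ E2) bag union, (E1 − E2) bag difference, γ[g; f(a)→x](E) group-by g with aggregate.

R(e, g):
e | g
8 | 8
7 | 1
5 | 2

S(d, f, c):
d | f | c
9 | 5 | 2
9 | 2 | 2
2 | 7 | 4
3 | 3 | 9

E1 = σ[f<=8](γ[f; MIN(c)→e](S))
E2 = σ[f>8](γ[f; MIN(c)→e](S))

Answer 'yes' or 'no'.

E1 subexpression sizes:
  S → 4
  γ[f; MIN(c)→e](S) → 4
  σ[f<=8](γ[f; MIN(c)→e](S)) → 4
E2 subexpression sizes:
  S → 4
  γ[f; MIN(c)→e](S) → 4
  σ[f>8](γ[f; MIN(c)→e](S)) → 0

E1 result:
f | e
2 | 2
3 | 9
5 | 2
7 | 4
E2 result:
f | e
(0 rows)
Witness: (7, 4) appears 1× in E1 but 0× in E2.

no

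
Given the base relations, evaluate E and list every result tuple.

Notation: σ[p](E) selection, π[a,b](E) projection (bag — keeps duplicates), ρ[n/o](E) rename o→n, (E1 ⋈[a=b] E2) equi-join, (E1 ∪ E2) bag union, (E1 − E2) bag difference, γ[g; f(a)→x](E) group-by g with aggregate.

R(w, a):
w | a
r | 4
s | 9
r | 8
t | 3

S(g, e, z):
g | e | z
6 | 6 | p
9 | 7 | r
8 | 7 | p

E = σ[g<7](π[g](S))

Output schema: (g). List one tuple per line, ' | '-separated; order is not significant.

Row counts bottom-up:
  S → 3
  π[g](S) → 3
  σ[g<7](π[g](S)) → 1

== RESULT ==
g
6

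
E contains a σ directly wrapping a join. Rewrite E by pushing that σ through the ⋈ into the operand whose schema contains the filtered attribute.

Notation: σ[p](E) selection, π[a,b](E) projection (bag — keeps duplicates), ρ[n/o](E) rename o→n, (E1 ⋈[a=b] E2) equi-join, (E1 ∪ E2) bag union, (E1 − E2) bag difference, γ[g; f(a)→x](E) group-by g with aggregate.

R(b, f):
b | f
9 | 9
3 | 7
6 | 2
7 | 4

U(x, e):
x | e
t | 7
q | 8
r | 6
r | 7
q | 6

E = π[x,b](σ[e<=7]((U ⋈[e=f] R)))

σ filters on e, owned by the left side.
E' = π[x,b]((σ[e<=7](U) ⋈[e=f] R))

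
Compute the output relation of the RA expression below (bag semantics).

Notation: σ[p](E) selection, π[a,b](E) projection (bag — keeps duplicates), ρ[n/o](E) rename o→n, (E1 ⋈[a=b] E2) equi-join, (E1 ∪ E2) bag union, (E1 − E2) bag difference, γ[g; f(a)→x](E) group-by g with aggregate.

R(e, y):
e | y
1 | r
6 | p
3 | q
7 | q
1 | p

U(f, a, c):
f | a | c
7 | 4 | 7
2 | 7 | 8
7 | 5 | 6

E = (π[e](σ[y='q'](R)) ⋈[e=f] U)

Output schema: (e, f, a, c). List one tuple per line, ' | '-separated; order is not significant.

Stepwise |·|:
  R → 5
  σ[y='q'](R) → 2
  π[e](σ[y='q'](R)) → 2
  U → 3
  (π[e](σ[y='q'](R)) ⋈[e=f] U) → 2

== RESULT ==
e | f | a | c
7 | 7 | 4 | 7
7 | 7 | 5 | 6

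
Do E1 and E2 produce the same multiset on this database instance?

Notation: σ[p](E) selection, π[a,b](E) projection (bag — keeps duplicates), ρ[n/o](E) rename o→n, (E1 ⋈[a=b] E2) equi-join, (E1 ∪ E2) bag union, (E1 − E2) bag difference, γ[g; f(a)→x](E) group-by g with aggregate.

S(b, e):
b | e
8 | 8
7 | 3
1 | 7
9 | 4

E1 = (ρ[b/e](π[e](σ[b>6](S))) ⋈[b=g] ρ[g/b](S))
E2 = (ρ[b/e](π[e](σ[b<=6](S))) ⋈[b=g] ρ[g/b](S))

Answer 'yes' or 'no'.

E1 stepwise |·|:
  S → 4
  σ[b>6](S) → 3
  π[e](σ[b>6](S)) → 3
  ρ[b/e](π[e](σ[b>6](S))) → 3
  S → 4
  ρ[g/b](S) → 4
  (ρ[b/e](π[e](σ[b>6](S))) ⋈[b=g] ρ[g/b](S)) → 1
E2 stepwise |·|:
  S → 4
  σ[b<=6](S) → 1
  π[e](σ[b<=6](S)) → 1
  ρ[b/e](π[e](σ[b<=6](S))) → 1
  S → 4
  ρ[g/b](S) → 4
  (ρ[b/e](π[e](σ[b<=6](S))) ⋈[b=g] ρ[g/b](S)) → 1

E1 result:
b | g | e
8 | 8 | 8
E2 result:
b | g | e
7 | 7 | 3
Witness: (8, 8, 8) appears 1× in E1 but 0× in E2.

no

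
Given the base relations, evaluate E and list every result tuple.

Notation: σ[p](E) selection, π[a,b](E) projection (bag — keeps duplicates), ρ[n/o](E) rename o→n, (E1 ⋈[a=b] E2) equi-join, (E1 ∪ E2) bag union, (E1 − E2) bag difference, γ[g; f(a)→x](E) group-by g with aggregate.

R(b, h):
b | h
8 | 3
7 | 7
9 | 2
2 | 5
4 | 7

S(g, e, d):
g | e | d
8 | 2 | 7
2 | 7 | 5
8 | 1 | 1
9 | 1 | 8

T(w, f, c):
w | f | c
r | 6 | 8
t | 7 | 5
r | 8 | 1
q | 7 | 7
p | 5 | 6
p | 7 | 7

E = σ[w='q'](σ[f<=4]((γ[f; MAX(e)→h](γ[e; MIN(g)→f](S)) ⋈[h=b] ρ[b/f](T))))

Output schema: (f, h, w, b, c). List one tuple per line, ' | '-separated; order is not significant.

Subexpression sizes:
  S → 4
  γ[e; MIN(g)→f](S) → 3
  γ[f; MAX(e)→h](γ[e; MIN(g)→f](S)) → 2
  T → 6
  ρ[b/f](T) → 6
  (γ[f; MAX(e)→h](γ[e; MIN(g)→f](S)) ⋈[h=b] ρ[b/f](T)) → 3
  σ[f<=4]((γ[f; MAX(e)→h](γ[e; MIN(g)→f](S)) ⋈[h=b] ρ[b/f](T))) → 3
  σ[w='q'](σ[f<=4]((γ[f; MAX(e)→h](γ[e; MIN(g)→f](S)) ⋈[h=b] ρ[b/f](T)))) → 1

== RESULT ==
f | h | w | b | c
2 | 7 | q | 7 | 7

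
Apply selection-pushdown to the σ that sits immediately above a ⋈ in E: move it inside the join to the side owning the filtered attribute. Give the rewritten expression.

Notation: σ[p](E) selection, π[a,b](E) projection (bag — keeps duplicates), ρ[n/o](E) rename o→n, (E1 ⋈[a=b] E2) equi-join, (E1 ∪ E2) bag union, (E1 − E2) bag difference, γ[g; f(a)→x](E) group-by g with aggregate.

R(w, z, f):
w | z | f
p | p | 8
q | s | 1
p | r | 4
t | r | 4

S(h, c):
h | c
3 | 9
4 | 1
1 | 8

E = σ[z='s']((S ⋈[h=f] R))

σ filters on z, owned by the right side.
E' = (S ⋈[h=f] σ[z='s'](R))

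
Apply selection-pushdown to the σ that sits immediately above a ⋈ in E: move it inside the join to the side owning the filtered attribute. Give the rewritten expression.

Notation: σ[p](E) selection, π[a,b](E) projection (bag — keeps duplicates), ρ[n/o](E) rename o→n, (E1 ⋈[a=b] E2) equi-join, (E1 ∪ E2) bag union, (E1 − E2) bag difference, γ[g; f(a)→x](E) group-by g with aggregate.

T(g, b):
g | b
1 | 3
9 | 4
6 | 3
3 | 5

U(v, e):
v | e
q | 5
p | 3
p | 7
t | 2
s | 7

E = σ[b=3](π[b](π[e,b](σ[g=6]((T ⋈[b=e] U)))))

σ filters on g, owned by the left side.
E' = σ[b=3](π[b](π[e,b]((σ[g=6](T) ⋈[b=e] U))))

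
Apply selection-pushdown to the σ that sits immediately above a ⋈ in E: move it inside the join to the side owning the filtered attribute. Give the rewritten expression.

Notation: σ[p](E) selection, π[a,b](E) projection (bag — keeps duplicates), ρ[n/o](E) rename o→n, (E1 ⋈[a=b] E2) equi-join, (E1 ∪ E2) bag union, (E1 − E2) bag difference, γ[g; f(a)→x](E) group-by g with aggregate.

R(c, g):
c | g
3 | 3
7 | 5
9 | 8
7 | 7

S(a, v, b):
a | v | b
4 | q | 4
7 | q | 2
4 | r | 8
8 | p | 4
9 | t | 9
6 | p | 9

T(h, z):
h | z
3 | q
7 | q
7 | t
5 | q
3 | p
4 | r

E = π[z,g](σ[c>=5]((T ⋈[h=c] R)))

σ filters on c, owned by the right side.
E' = π[z,g]((T ⋈[h=c] σ[c>=5](R)))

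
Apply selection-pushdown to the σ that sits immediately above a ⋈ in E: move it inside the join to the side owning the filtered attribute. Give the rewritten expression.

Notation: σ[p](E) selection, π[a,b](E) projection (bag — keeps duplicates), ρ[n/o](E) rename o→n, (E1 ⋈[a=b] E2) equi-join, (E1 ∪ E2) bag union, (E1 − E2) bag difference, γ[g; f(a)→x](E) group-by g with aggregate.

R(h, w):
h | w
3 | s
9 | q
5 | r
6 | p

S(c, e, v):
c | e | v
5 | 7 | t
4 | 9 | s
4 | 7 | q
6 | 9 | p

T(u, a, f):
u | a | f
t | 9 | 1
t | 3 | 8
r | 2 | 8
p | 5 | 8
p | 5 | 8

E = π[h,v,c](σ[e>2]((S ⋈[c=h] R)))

σ filters on e, owned by the left side.
E' = π[h,v,c]((σ[e>2](S) ⋈[c=h] R))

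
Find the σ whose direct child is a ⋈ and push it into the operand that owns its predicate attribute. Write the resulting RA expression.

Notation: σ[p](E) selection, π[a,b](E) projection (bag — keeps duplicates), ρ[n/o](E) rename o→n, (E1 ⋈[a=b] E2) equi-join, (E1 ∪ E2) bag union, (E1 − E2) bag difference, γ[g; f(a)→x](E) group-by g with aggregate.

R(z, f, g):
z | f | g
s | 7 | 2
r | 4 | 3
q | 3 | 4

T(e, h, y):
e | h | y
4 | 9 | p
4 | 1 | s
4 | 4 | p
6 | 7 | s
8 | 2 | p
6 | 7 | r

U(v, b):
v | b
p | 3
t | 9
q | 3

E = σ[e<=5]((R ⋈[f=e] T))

σ filters on e, owned by the right side.
E' = (R ⋈[f=e] σ[e<=5](T))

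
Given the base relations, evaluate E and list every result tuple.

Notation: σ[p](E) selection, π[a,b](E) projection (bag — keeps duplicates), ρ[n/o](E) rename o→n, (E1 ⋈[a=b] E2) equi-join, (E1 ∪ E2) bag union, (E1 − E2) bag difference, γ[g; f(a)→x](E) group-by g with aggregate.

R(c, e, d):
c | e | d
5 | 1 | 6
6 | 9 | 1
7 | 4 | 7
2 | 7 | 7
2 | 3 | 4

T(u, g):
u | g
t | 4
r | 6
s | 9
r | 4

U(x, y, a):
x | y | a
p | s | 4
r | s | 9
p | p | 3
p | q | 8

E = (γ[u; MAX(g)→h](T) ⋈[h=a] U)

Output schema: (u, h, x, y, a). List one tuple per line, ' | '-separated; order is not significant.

Stepwise |·|:
  T → 4
  γ[u; MAX(g)→h](T) → 3
  U → 4
  (γ[u; MAX(g)→h](T) ⋈[h=a] U) → 2

== RESULT ==
u | h | x | y | a
s | 9 | r | s | 9
t | 4 | p | s | 4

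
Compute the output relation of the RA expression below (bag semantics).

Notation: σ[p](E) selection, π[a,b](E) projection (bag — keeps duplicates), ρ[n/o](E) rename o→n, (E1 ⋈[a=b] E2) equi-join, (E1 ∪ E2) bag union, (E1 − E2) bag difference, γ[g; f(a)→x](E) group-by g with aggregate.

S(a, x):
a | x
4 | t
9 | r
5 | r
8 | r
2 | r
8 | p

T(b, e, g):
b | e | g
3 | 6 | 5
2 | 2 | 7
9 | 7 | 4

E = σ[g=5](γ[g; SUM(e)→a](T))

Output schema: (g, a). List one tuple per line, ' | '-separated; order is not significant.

Row counts bottom-up:
  T → 3
  γ[g; SUM(e)→a](T) → 3
  σ[g=5](γ[g; SUM(e)→a](T)) → 1

== RESULT ==
g | a
5 | 6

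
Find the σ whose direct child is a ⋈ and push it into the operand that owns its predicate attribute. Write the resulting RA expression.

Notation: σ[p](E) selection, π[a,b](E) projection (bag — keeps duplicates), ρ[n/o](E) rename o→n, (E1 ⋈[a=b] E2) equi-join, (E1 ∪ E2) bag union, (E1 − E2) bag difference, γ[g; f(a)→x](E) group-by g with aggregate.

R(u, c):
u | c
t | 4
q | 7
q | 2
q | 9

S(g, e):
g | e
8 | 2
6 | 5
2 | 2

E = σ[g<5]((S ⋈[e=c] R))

σ filters on g, owned by the left side.
E' = (σ[g<5](S) ⋈[e=c] R)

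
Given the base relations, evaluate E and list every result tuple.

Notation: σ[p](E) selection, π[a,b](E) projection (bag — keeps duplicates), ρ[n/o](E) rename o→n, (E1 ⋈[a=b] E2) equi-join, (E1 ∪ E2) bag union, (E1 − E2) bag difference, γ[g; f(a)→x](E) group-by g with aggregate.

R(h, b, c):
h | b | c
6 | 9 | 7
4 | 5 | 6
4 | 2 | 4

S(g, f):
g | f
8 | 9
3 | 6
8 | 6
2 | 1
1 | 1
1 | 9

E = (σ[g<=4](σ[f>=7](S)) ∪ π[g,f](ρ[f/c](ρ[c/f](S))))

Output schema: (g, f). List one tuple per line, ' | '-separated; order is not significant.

Row counts bottom-up:
  S → 6
  σ[f>=7](S) → 2
  σ[g<=4](σ[f>=7](S)) → 1
  S → 6
  ρ[c/f](S) → 6
  ρ[f/c](ρ[c/f](S)) → 6
  π[g,f](ρ[f/c](ρ[c/f](S))) → 6
  (σ[g<=4](σ[f>=7](S)) ∪ π[g,f](ρ[f/c](ρ[c/f](S)))) → 7

== RESULT ==
g | f
1 | 1
1 | 9
1 | 9
2 | 1
3 | 6
8 | 6
8 | 9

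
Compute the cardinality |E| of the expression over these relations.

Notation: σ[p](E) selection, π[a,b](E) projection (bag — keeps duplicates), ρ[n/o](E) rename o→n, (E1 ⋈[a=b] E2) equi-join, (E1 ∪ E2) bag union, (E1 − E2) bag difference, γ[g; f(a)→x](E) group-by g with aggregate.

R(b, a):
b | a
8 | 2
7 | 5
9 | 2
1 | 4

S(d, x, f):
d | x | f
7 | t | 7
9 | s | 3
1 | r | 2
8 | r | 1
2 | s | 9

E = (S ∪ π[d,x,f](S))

Per-node cardinality:
  S → 5
  S → 5
  π[d,x,f](S) → 5
  (S ∪ π[d,x,f](S)) → 10

|E| = 10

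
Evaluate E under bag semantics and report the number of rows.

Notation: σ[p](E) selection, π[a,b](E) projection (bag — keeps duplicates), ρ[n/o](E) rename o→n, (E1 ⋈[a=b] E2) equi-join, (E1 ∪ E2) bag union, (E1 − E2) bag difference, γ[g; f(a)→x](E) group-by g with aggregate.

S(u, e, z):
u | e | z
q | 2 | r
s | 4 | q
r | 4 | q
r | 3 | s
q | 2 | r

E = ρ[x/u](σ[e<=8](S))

Per-node cardinality:
  S → 5
  σ[e<=8](S) → 5
  ρ[x/u](σ[e<=8](S)) → 5

|E| = 5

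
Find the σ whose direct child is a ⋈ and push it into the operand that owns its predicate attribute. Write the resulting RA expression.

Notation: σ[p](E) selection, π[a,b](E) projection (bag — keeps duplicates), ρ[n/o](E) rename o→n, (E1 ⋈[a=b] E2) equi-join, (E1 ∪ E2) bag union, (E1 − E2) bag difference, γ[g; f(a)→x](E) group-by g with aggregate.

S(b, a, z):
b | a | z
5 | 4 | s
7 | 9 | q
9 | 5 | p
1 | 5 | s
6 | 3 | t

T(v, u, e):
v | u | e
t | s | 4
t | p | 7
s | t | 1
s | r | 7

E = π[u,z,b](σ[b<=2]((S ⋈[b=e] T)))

σ filters on b, owned by the left side.
E' = π[u,z,b]((σ[b<=2](S) ⋈[b=e] T))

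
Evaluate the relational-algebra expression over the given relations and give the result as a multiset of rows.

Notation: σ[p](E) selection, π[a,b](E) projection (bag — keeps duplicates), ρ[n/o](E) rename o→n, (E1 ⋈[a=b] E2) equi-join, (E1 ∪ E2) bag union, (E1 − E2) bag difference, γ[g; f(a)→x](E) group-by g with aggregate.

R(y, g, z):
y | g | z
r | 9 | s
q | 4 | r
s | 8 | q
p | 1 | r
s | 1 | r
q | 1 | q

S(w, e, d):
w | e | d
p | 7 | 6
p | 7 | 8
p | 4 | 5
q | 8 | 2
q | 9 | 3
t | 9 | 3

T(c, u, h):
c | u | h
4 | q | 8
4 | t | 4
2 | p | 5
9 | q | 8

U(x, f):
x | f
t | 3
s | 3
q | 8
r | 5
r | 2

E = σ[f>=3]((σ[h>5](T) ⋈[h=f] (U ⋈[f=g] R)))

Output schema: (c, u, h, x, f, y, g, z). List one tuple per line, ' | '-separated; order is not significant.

Per-node cardinality:
  T → 4
  σ[h>5](T) → 2
  U → 5
  R → 6
  (U ⋈[f=g] R) → 1
  (σ[h>5](T) ⋈[h=f] (U ⋈[f=g] R)) → 2
  σ[f>=3]((σ[h>5](T) ⋈[h=f] (U ⋈[f=g] R))) → 2

== RESULT ==
c | u | h | x | f | y | g | z
4 | q | 8 | q | 8 | s | 8 | q
9 | q | 8 | q | 8 | s | 8 | q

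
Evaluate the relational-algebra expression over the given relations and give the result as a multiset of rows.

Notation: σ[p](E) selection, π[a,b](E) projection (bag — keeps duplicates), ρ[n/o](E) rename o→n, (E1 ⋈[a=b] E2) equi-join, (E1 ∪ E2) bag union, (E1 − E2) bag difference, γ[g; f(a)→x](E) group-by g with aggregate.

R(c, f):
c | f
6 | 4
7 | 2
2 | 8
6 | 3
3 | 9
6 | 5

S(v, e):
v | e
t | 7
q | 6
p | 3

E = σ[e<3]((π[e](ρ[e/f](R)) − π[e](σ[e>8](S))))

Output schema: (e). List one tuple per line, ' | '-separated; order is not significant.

Stepwise |·|:
  R → 6
  ρ[e/f](R) → 6
  π[e](ρ[e/f](R)) → 6
  S → 3
  σ[e>8](S) → 0
  π[e](σ[e>8](S)) → 0
  (π[e](ρ[e/f](R)) − π[e](σ[e>8](S))) → 6
  σ[e<3]((π[e](ρ[e/f](R)) − π[e](σ[e>8](S)))) → 1

== RESULT ==
e
2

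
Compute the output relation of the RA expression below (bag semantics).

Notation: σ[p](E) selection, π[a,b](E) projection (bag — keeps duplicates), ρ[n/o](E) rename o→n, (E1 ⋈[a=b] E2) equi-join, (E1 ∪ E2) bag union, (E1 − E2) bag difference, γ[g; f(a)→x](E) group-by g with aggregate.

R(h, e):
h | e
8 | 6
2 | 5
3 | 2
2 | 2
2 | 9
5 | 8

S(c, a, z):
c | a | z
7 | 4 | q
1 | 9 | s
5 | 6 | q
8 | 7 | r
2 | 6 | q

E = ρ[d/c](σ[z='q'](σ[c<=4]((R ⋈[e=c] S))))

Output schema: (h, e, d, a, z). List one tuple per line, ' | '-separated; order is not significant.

Per-node cardinality:
  R → 6
  S → 5
  (R ⋈[e=c] S) → 4
  σ[c<=4]((R ⋈[e=c] S)) → 2
  σ[z='q'](σ[c<=4]((R ⋈[e=c] S))) → 2
  ρ[d/c](σ[z='q'](σ[c<=4]((R ⋈[e=c] S)))) → 2

== RESULT ==
h | e | d | a | z
2 | 2 | 2 | 6 | q
3 | 2 | 2 | 6 | q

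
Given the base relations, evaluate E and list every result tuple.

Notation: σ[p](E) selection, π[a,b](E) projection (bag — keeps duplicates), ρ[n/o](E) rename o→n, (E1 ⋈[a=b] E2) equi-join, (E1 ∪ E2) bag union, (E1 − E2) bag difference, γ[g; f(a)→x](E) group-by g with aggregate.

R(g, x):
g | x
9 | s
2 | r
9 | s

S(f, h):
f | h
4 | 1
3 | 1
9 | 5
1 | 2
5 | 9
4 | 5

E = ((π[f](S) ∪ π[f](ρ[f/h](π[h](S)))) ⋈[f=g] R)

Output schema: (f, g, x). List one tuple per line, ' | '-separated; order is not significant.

Subexpression sizes:
  S → 6
  π[f](S) → 6
  S → 6
  π[h](S) → 6
  ρ[f/h](π[h](S)) → 6
  π[f](ρ[f/h](π[h](S))) → 6
  (π[f](S) ∪ π[f](ρ[f/h](π[h](S)))) → 12
  R → 3
  ((π[f](S) ∪ π[f](ρ[f/h](π[h](S)))) ⋈[f=g] R) → 5

== RESULT ==
f | g | x
2 | 2 | r
9 | 9 | s
9 | 9 | s
9 | 9 | s
9 | 9 | s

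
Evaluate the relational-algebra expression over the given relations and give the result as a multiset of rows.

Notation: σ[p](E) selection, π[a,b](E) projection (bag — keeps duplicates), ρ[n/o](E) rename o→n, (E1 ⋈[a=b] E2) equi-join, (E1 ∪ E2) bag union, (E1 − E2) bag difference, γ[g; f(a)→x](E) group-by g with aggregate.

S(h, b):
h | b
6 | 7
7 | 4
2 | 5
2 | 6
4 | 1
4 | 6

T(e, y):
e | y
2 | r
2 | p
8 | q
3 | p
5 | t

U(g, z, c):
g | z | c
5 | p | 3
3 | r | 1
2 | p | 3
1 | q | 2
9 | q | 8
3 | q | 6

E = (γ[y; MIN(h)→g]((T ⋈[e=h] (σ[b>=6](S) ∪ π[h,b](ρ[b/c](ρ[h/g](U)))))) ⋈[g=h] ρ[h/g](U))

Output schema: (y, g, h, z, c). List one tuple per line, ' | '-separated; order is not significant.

Subexpression sizes:
  T → 5
  S → 6
  σ[b>=6](S) → 3
  U → 6
  ρ[h/g](U) → 6
  ρ[b/c](ρ[h/g](U)) → 6
  π[h,b](ρ[b/c](ρ[h/g](U))) → 6
  (σ[b>=6](S) ∪ π[h,b](ρ[b/c](ρ[h/g](U)))) → 9
  (T ⋈[e=h] (σ[b>=6](S) ∪ π[h,b](ρ[b/c](ρ[h/g](U))))) → 7
  γ[y; MIN(h)→g]((T ⋈[e=h] (σ[b>=6](S) ∪ π[h,b](ρ[b/c](ρ[h/g](U)))))) → 3
  U → 6
  ρ[h/g](U) → 6
  (γ[y; MIN(h)→g]((T ⋈[e=h] (σ[b>=6](S) ∪ π[h,b](ρ[b/c](ρ[h/g](U)))))) ⋈[g=h] ρ[h/g](U)) → 3

== RESULT ==
y | g | h | z | c
p | 2 | 2 | p | 3
r | 2 | 2 | p | 3
t | 5 | 5 | p | 3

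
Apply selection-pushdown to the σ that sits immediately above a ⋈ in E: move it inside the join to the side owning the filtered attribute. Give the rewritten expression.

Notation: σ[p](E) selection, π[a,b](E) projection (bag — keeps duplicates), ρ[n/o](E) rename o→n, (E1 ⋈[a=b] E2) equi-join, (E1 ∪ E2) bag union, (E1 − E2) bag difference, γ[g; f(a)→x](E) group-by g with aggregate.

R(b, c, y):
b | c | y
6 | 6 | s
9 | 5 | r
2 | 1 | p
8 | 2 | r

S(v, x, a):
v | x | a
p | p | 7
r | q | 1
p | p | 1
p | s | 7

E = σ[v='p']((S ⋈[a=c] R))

σ filters on v, owned by the left side.
E' = (σ[v='p'](S) ⋈[a=c] R)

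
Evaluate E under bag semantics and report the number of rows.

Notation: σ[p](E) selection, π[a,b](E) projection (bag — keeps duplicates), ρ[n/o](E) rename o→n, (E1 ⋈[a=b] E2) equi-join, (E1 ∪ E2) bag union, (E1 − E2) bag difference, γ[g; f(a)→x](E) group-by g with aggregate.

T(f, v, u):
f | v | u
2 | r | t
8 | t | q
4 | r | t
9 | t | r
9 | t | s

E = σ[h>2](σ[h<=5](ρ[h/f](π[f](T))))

Subexpression sizes:
  T → 5
  π[f](T) → 5
  ρ[h/f](π[f](T)) → 5
  σ[h<=5](ρ[h/f](π[f](T))) → 2
  σ[h>2](σ[h<=5](ρ[h/f](π[f](T)))) → 1

|E| = 1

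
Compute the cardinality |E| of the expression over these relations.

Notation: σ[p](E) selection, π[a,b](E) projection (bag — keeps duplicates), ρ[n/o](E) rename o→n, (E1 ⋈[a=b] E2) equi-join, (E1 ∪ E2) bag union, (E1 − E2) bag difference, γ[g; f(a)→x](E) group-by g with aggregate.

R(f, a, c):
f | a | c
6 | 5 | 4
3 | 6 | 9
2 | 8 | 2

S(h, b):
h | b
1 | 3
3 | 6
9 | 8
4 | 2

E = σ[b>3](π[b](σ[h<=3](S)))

Per-node cardinality:
  S → 4
  σ[h<=3](S) → 2
  π[b](σ[h<=3](S)) → 2
  σ[b>3](π[b](σ[h<=3](S))) → 1

|E| = 1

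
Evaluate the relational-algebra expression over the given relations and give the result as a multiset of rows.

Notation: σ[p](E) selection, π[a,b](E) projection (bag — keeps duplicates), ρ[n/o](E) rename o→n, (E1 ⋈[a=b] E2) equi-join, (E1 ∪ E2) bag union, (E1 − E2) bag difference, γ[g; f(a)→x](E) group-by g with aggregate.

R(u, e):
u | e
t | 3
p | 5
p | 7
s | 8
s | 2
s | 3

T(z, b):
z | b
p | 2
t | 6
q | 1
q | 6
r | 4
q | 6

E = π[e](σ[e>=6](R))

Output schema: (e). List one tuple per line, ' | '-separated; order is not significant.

Stepwise |·|:
  R → 6
  σ[e>=6](R) → 2
  π[e](σ[e>=6](R)) → 2

== RESULT ==
e
7
8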